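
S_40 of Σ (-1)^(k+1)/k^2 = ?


S = 1 - 1/4 + 1/9 - 1/16 + 1/25 - 1/36 + 1/49 - 1/64 ± ...
= 0.8222
(Full series converges to +π²/12 ≈ +0.8225)

S_40 = 0.8222


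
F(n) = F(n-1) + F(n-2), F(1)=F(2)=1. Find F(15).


Fibonacci sequence: 1, 1, 2, 3, 5, 8, 13, 21, 34, 55, 89, ...
F(15) = 610

F(15) = 610


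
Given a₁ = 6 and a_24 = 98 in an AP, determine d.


d = (aₙ - a₁)/(n-1)
= (98 - 6)/(24-1)
= 92/23 = 4

d = 4


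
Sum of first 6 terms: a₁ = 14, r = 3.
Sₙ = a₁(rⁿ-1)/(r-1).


Sₙ = 14×(3^6 - 1)/(3 - 1)
= 14×(729 - 1)/2
= 14×728/2
= 5096

S_6 = 5096


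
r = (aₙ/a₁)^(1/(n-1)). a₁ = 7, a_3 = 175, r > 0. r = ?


r^(n-1) = aₙ/a₁
r^2 = 175/7 = 25
r = 25^(1/2)
= ±5; taking r > 0 gives r = 5

r = 5


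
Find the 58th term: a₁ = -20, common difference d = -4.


aₙ = a₁ + (n-1)d
= -20 + (58-1)×-4
= -20 - 228
= -248

a_58 = -248


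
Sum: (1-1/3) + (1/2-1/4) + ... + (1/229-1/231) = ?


Telescoping with gap 2: two head and two tail terms survive.
= (1 + 1/2) - (1/230 + 1/231)
= 3/2 - 1/230 - 1/231 = 39617/26565

Sum = 39617/26565


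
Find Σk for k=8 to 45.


Σₖ₌8^45 k = Σₖ₌₁^45 k − Σₖ₌₁^7 k
= 45·46/2 − 7·8/2
= 1035 − 28 = 1007

Σk = 1007


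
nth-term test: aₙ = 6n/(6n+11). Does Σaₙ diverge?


lim(n→∞) 6n/(6n+11) = 6/6 = 1  (divide numerator and denominator by n)
lim aₙ = 1 ≠ 0 → series DIVERGES

Diverges (lim aₙ = 1 ≠ 0)


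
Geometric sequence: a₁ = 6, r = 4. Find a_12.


aₙ = a₁·r^(n-1)
= 6×4^11
= 6×4194304
= 25165824

a_12 = 25165824


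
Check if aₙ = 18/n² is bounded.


a₁ = 18, a₂ = 18/4, a₃ = 18/9, ...
0 < aₙ ≤ 18 for all n ≥ 1
The sequence IS bounded

Bounded (0 < aₙ ≤ 18)


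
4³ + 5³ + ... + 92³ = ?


Σₖ₌4^92 k³ = [92·93/2]² − [3·4/2]²
= 18301284 − 36 = 18301248

Σk³ = 18301248


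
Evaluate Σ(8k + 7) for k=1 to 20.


Σ(8k+7) = 8·Σk + 7·n
= 8·210 + 7·20
= 1680 + 140 = 1820

Σ = 1820


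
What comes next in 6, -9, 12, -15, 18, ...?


Pattern: alternating sign, magnitude arithmetic (d=3)
Terms: 6, -9, 12, -15, 18
Next term = -21

Next term = -21


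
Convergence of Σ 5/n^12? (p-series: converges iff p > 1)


p-series test: Σ c/n^p converges if p > 1, diverges if p ≤ 1 (constant c > 0 doesn't affect convergence).
p = 12
12 > 1 → CONVERGES

Converges (p = 12 > 1)


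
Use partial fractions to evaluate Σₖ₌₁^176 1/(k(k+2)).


1/(k(k+2)) = (1/2)·(1/k - 1/(k+2)) (partial fractions)
Telescoping: Σ = (1/2)·(1 + 1/2 - 1/177 - 1/178) = 11726/15753

Sum = 11726/15753


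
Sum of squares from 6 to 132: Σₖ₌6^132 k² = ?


Σₖ₌6^132 k² = Σₖ₌₁^132 k² − Σₖ₌₁^5 k²
= 132·133·265/6 − 5·6·11/6
= 775390 − 55 = 775335

Σk² = 775335


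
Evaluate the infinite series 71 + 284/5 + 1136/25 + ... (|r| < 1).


S∞ = a₁/(1-r) = 71/(1 - 4/5)
= 71/(1/5)
= 355

S∞ = 355


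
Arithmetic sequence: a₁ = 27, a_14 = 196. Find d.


d = (aₙ - a₁)/(n-1)
= (196 - 27)/(14-1)
= 169/13 = 13

d = 13


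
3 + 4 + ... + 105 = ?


Σₖ₌3^105 k = Σₖ₌₁^105 k − Σₖ₌₁^2 k
= 105·106/2 − 2·3/2
= 5565 − 3 = 5562

Σk = 5562


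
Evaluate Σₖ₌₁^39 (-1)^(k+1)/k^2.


S = 1 - 1/4 + 1/9 - 1/16 + 1/25 - 1/36 + 1/49 - 1/64 ± ...
= 0.8228
(Full series converges to +π²/12 ≈ +0.8225)

S_39 = 0.8228


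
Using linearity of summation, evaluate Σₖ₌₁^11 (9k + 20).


Σ(9k+20) = 9·Σk + 20·n
= 9·66 + 20·11
= 594 + 220 = 814

Σ = 814


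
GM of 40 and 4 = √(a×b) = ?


GM = √(40×4) = √160 = 12.6491

GM = 12.6491


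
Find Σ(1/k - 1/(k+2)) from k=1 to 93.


Telescoping with gap 2: two head and two tail terms survive.
= (1 + 1/2) - (1/94 + 1/95)
= 3/2 - 1/94 - 1/95 = 6603/4465

Sum = 6603/4465


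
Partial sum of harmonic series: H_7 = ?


H_7 = 1/1 + 1/2 + 1/3 + 1/4 + 1/5 + 1/6 + 1/7
= 363/140
≈ 2.5929

H_7 = 363/140 ≈ 2.5929


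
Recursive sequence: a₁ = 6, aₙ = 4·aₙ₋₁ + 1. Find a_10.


Computing step by step:
a_1 = 6
a_2 = 25
a_3 = 101
a_4 = 405
a_5 = 1621
a_6 = 6485
a_7 = 25941
a_8 = 103765
a_9 = 415061
a_10 = 1660245


a_10 = 1660245


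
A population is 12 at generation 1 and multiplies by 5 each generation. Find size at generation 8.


aₙ = a₁·r^(n-1)
= 12×5^7
= 12×78125
= 937500

a_8 = 937500


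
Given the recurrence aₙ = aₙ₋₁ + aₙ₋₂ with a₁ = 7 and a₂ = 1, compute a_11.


Computing iteratively: 7, 1, 8, 9, 17, 26, 43, 69, 112, 181, 293
a_11 = 293

a_11 = 293


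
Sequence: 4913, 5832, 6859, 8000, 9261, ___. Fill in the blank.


Pattern: perfect cubes: n³
Terms: 4913, 5832, 6859, 8000, 9261
Next term = 10648

Next term = 10648


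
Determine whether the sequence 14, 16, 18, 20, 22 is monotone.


Differences: 2, 2, 2, 2
All differences > 0 → strictly INCREASING

Monotonically increasing


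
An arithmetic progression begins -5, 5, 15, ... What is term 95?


aₙ = a₁ + (n-1)d
= -5 + (95-1)×10
= -5 + 940
= 935

a_95 = 935


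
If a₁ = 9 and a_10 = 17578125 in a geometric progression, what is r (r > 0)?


r^(n-1) = aₙ/a₁
r^9 = 17578125/9 = 1953125
r = 1953125^(1/9)
= 5

r = 5


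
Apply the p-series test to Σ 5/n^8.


p-series test: Σ c/n^p converges if p > 1, diverges if p ≤ 1 (constant c > 0 doesn't affect convergence).
p = 8
8 > 1 → CONVERGES

Converges (p = 8 > 1)


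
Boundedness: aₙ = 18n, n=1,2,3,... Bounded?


aₙ = 18n → as n→∞, aₙ→∞
No finite upper bound exists
The sequence is UNBOUNDED

Unbounded (aₙ → ∞ as n → ∞)


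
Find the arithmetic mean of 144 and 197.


AM = (144 + 197)/2 = 341/2 = 170.5

AM = 170.5


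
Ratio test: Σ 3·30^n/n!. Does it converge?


aₙ = 3·30^n/n!
a_{n+1}/aₙ = 30^(n+1)/(n+1)! × n!/30^n  (constant 3 cancels)
= 30/(n+1)
L = lim(n→∞) 30/(n+1) = 0
L < 1 → series CONVERGES

Converges (ratio test: L = 0 < 1)


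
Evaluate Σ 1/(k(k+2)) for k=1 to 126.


1/(k(k+2)) = (1/2)·(1/k - 1/(k+2)) (partial fractions)
Telescoping: Σ = (1/2)·(1 + 1/2 - 1/127 - 1/128) = 24129/32512

Sum = 24129/32512


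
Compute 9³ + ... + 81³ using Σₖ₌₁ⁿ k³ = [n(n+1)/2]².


Σₖ₌9^81 k³ = [81·82/2]² − [8·9/2]²
= 11029041 − 1296 = 11027745

Σk³ = 11027745


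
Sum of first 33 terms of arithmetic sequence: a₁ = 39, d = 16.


aₙ = 39 + (33-1)×16 = 551
Sₙ = n(a₁+aₙ)/2 = 33×(39+551)/2
= 33×590/2 = 9735

S_33 = 9735


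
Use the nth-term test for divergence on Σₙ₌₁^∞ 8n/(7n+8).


lim(n→∞) 8n/(7n+8) = 8/7 = 8/7  (divide numerator and denominator by n)
lim aₙ = 8/7 ≠ 0 → series DIVERGES

Diverges (lim aₙ = 8/7 ≠ 0)


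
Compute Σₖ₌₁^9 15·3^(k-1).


Sₙ = 15×(3^9 - 1)/(3 - 1)
= 15×(19683 - 1)/2
= 15×19682/2
= 147615

S_9 = 147615


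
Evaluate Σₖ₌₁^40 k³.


n(n+1)/2 = 40×41/2 = 820
Σk³ = 820² = 672400

Σk³ = 672400


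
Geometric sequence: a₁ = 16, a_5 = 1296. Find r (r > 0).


r^(n-1) = aₙ/a₁
r^4 = 1296/16 = 81
r = 81^(1/4)
= ±3; taking r > 0 gives r = 3

r = 3


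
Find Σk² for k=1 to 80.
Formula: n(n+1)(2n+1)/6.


n = 80
n(n+1)(2n+1)/6 = 80×81×161/6
= 1043280/6 = 173880

Σk² = 173880


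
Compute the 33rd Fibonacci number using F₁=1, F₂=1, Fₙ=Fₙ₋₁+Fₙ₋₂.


Fibonacci sequence: 1, 1, 2, 3, 5, 8, 13, 21, 34, 55, 89, ...
F(33) = 3524578

F(33) = 3524578


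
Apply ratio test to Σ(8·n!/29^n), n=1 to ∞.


aₙ = 8·n!/29^n
a_{n+1}/aₙ = (n+1)!/29^(n+1) × 29^n/n!  (constant 8 cancels)
= (n+1)/29
L = lim(n→∞) (n+1)/29 = ∞
L > 1 → series DIVERGES

Diverges (ratio test: L = ∞ > 1)


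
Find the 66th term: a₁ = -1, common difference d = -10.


aₙ = a₁ + (n-1)d
= -1 + (66-1)×-10
= -1 - 650
= -651

a_66 = -651


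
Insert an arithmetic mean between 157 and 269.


AM = (157 + 269)/2 = 426/2 = 213

AM = 213


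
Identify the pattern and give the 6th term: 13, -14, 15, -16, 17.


Pattern: alternating sign, magnitude arithmetic (d=1)
Terms: 13, -14, 15, -16, 17
Next term = -18

Next term = -18


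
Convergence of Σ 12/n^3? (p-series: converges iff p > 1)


p-series test: Σ c/n^p converges if p > 1, diverges if p ≤ 1 (constant c > 0 doesn't affect convergence).
p = 3
3 > 1 → CONVERGES

Converges (p = 3 > 1)


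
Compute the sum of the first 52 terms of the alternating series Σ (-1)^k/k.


S = -1 + 1/2 - 1/3 + 1/4 - 1/5 + 1/6 - 1/7 + 1/8 ± ...
= -0.6836
(Full series converges to -ln(2) ≈ -0.6931)

S_52 = -0.6836


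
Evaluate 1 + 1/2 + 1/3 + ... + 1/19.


H_19 = 1/1 + 1/2 + 1/3 + ... + 1/19
= 275295799/77597520
≈ 3.5477

H_19 = 275295799/77597520 ≈ 3.5477


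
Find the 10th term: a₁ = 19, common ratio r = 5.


aₙ = a₁·r^(n-1)
= 19×5^9
= 19×1953125
= 37109375

a_10 = 37109375


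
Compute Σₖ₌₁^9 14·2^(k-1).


Sₙ = 14×(2^9 - 1)/(2 - 1)
= 14×(512 - 1)/1
= 14×511/1
= 7154

S_9 = 7154


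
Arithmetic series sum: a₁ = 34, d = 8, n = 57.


aₙ = 34 + (57-1)×8 = 482
Sₙ = n(a₁+aₙ)/2 = 57×(34+482)/2
= 57×516/2 = 14706

S_57 = 14706


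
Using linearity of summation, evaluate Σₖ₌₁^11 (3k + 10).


Σ(3k+10) = 3·Σk + 10·n
= 3·66 + 10·11
= 198 + 110 = 308

Σ = 308


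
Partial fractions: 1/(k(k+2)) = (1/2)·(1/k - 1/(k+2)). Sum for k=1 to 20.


1/(k(k+2)) = (1/2)·(1/k - 1/(k+2)) (partial fractions)
Telescoping: Σ = (1/2)·(1 + 1/2 - 1/21 - 1/22) = 325/462

Sum = 325/462


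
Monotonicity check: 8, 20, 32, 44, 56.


Differences: 12, 12, 12, 12
All differences > 0 → strictly INCREASING

Monotonically increasing


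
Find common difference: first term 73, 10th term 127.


d = (aₙ - a₁)/(n-1)
= (127 - 73)/(10-1)
= 54/9 = 6

d = 6


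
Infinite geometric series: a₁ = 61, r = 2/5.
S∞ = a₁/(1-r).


S∞ = a₁/(1-r) = 61/(1 - 2/5)
= 61/(3/5)
= 305/3

S∞ = 305/3


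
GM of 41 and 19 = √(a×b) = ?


GM = √(41×19) = √779 = 27.9106

GM = 27.9106


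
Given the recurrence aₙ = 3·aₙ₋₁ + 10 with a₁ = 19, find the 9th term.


Computing step by step:
a_1 = 19
a_2 = 67
a_3 = 211
a_4 = 643
a_5 = 1939
a_6 = 5827
a_7 = 17491
a_8 = 52483
a_9 = 157459


a_9 = 157459


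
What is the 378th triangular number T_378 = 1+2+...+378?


n(n+1)/2 = 378×379/2 = 143262/2 = 71631

Σk = 71631


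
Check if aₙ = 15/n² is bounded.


a₁ = 15, a₂ = 15/4, a₃ = 15/9, ...
0 < aₙ ≤ 15 for all n ≥ 1
The sequence IS bounded

Bounded (0 < aₙ ≤ 15)


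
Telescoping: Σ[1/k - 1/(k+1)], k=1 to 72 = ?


Telescoping: adjacent terms cancel.
= 1/1 - 1/73
= 1 - 1/73 = 72/73

Sum = 72/73


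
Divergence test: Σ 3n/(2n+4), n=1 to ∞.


lim(n→∞) 3n/(2n+4) = 3/2 = 3/2  (divide numerator and denominator by n)
lim aₙ = 3/2 ≠ 0 → series DIVERGES

Diverges (lim aₙ = 3/2 ≠ 0)


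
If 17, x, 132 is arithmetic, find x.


AM = (17 + 132)/2 = 149/2 = 74.5

AM = 74.5


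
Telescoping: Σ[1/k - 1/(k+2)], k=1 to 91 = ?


Telescoping with gap 2: two head and two tail terms survive.
= (1 + 1/2) - (1/92 + 1/93)
= 3/2 - 1/92 - 1/93 = 12649/8556

Sum = 12649/8556


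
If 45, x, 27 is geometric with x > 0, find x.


GM = √(45×27) = √1215 = 34.8569

GM = 34.8569


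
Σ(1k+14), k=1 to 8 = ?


Σ(1k+14) = 1·Σk + 14·n
= 1·36 + 14·8
= 36 + 112 = 148

Σ = 148


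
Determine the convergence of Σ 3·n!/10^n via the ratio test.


aₙ = 3·n!/10^n
a_{n+1}/aₙ = (n+1)!/10^(n+1) × 10^n/n!  (constant 3 cancels)
= (n+1)/10
L = lim(n→∞) (n+1)/10 = ∞
L > 1 → series DIVERGES

Diverges (ratio test: L = ∞ > 1)


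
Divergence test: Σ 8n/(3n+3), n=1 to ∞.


lim(n→∞) 8n/(3n+3) = 8/3 = 8/3  (divide numerator and denominator by n)
lim aₙ = 8/3 ≠ 0 → series DIVERGES

Diverges (lim aₙ = 8/3 ≠ 0)


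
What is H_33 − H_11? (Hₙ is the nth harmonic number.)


Σₖ₌12^33 1/k = 1/12 + 1/13 + 1/14 + ... + 1/33
= 154355972958659/144403552893600
≈ 1.0689

Sum = 154355972958659/144403552893600 ≈ 1.0689


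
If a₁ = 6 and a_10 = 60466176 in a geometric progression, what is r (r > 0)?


r^(n-1) = aₙ/a₁
r^9 = 60466176/6 = 10077696
r = 10077696^(1/9)
= 6

r = 6


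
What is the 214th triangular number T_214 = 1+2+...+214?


n(n+1)/2 = 214×215/2 = 46010/2 = 23005

Σk = 23005


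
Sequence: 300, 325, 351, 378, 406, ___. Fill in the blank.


Pattern: triangular numbers: n(n+1)/2
Terms: 300, 325, 351, 378, 406
Next term = 435

Next term = 435


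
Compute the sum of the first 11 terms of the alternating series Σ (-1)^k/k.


S = -1 + 1/2 - 1/3 + 1/4 - 1/5 + 1/6 - 1/7 + 1/8 ± ...
= -0.7365
(Full series converges to -ln(2) ≈ -0.6931)

S_11 = -0.7365


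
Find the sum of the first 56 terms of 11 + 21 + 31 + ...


aₙ = 11 + (56-1)×10 = 561
Sₙ = n(a₁+aₙ)/2 = 56×(11+561)/2
= 56×572/2 = 16016

S_56 = 16016


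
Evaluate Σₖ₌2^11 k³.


Σₖ₌2^11 k³ = [11·12/2]² − [1·2/2]²
= 4356 − 1 = 4355

Σk³ = 4355


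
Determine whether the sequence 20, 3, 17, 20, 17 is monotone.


Differences: -17, 14, 3, -3
Difference at position 2 is +14 (> 0) but position 1 is -17 (< 0) — sequence both rises and falls
→ NOT monotonic

Not monotonic


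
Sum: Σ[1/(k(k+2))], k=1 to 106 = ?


1/(k(k+2)) = (1/2)·(1/k - 1/(k+2)) (partial fractions)
Telescoping: Σ = (1/2)·(1 + 1/2 - 1/107 - 1/108) = 17119/23112

Sum = 17119/23112


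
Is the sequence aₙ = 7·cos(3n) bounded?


For all n, -1 ≤ cos(3n) ≤ 1, so -7 ≤ 7·cos(3n) ≤ 7
Lower bound: -7, Upper bound: 7
The sequence IS bounded

Bounded (-7 ≤ aₙ ≤ 7)


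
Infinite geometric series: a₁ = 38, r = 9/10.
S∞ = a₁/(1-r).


S∞ = a₁/(1-r) = 38/(1 - 9/10)
= 38/(1/10)
= 380

S∞ = 380


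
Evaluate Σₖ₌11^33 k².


Σₖ₌11^33 k² = Σₖ₌₁^33 k² − Σₖ₌₁^10 k²
= 33·34·67/6 − 10·11·21/6
= 12529 − 385 = 12144

Σk² = 12144


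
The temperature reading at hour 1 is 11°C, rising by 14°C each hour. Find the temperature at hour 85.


aₙ = a₁ + (n-1)d
= 11 + (85-1)×14
= 11 + 1176
= 1187

a_85 = 1187


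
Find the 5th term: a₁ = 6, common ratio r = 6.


aₙ = a₁·r^(n-1)
= 6×6^4
= 6×1296
= 7776

a_5 = 7776


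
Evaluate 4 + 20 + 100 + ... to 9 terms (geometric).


Sₙ = 4×(5^9 - 1)/(5 - 1)
= 4×(1953125 - 1)/4
= 4×1953124/4
= 1953124

S_9 = 1953124


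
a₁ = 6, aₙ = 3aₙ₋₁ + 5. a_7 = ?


Computing step by step:
a_1 = 6
a_2 = 23
a_3 = 74
a_4 = 227
a_5 = 686
a_6 = 2063
a_7 = 6194


a_7 = 6194


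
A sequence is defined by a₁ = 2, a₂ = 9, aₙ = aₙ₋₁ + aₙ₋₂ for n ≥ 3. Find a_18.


Computing iteratively: 2, 9, 11, 20, 31, 51, 82, 133, 215, 348, 563, 911, ...
a_18 = 16347

a_18 = 16347


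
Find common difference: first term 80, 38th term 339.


d = (aₙ - a₁)/(n-1)
= (339 - 80)/(38-1)
= 259/37 = 7

d = 7


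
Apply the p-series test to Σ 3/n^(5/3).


p-series test: Σ c/n^p converges if p > 1, diverges if p ≤ 1 (constant c > 0 doesn't affect convergence).
p = 5/3
5/3 > 1 → CONVERGES

Converges (p = 5/3 > 1)


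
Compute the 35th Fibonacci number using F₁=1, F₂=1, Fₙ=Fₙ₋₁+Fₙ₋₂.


Fibonacci sequence: 1, 1, 2, 3, 5, 8, 13, 21, 34, 55, 89, ...
F(35) = 9227465

F(35) = 9227465


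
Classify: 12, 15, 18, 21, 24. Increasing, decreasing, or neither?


Differences: 3, 3, 3, 3
All differences > 0 → strictly INCREASING

Monotonically increasing


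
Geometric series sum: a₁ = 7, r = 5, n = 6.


Sₙ = 7×(5^6 - 1)/(5 - 1)
= 7×(15625 - 1)/4
= 7×15624/4
= 27342

S_6 = 27342


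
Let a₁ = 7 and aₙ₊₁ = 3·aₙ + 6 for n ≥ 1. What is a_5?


Computing step by step:
a_1 = 7
a_2 = 27
a_3 = 87
a_4 = 267
a_5 = 807


a_5 = 807


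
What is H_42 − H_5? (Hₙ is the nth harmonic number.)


Σₖ₌6^42 1/k = 1/6 + 1/7 + 1/8 + ... + 1/42
= 5813372297922899/2844937529085600
≈ 2.0434

Sum = 5813372297922899/2844937529085600 ≈ 2.0434


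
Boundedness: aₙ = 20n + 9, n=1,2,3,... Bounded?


aₙ = 20n + 9 → as n→∞, aₙ→∞
No finite upper bound exists
The sequence is UNBOUNDED

Unbounded (aₙ → ∞ as n → ∞)


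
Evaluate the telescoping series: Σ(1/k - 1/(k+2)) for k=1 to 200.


Telescoping with gap 2: two head and two tail terms survive.
= (1 + 1/2) - (1/201 + 1/202)
= 3/2 - 1/201 - 1/202 = 30250/20301

Sum = 30250/20301


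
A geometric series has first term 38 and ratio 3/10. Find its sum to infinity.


S∞ = a₁/(1-r) = 38/(1 - 3/10)
= 38/(7/10)
= 380/7

S∞ = 380/7


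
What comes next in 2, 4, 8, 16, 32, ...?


Pattern: geometric (r=2)
Terms: 2, 4, 8, 16, 32
Next term = 64

Next term = 64


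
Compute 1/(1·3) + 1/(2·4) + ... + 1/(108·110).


1/(k(k+2)) = (1/2)·(1/k - 1/(k+2)) (partial fractions)
Telescoping: Σ = (1/2)·(1 + 1/2 - 1/109 - 1/110) = 8883/11990

Sum = 8883/11990


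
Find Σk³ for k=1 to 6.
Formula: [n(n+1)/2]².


n(n+1)/2 = 6×7/2 = 21
Σk³ = 21² = 441

Σk³ = 441


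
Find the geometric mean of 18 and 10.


GM = √(18×10) = √180 = 13.4164

GM = 13.4164


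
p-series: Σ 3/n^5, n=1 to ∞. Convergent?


p-series test: Σ c/n^p converges if p > 1, diverges if p ≤ 1 (constant c > 0 doesn't affect convergence).
p = 5
5 > 1 → CONVERGES

Converges (p = 5 > 1)


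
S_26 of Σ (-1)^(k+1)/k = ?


S = 1 - 1/2 + 1/3 - 1/4 + 1/5 - 1/6 + 1/7 - 1/8 ± ...
= 0.6743
(Full series converges to +ln(2) ≈ +0.6931)

S_26 = 0.6743


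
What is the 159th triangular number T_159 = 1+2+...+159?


n(n+1)/2 = 159×160/2 = 25440/2 = 12720

Σk = 12720


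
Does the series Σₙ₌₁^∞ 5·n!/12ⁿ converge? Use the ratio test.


aₙ = 5·n!/12^n
a_{n+1}/aₙ = (n+1)!/12^(n+1) × 12^n/n!  (constant 5 cancels)
= (n+1)/12
L = lim(n→∞) (n+1)/12 = ∞
L > 1 → series DIVERGES

Diverges (ratio test: L = ∞ > 1)


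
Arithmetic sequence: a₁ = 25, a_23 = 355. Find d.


d = (aₙ - a₁)/(n-1)
= (355 - 25)/(23-1)
= 330/22 = 15

d = 15


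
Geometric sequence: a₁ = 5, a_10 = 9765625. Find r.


r^(n-1) = aₙ/a₁
r^9 = 9765625/5 = 1953125
r = 1953125^(1/9)
= 5

r = 5


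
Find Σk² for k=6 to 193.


Σₖ₌6^193 k² = Σₖ₌₁^193 k² − Σₖ₌₁^5 k²
= 193·194·387/6 − 5·6·11/6
= 2415009 − 55 = 2414954

Σk² = 2414954


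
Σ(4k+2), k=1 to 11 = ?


Σ(4k+2) = 4·Σk + 2·n
= 4·66 + 2·11
= 264 + 22 = 286

Σ = 286


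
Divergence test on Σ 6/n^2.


lim(n→∞) 6/n^2 = 0
lim aₙ = 0 → nth-term test is INCONCLUSIVE
(Need other tests; this is actually a convergent p-series with p=2 > 1)

Inconclusive (lim aₙ = 0; need another test)


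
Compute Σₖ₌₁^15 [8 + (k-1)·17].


aₙ = 8 + (15-1)×17 = 246
Sₙ = n(a₁+aₙ)/2 = 15×(8+246)/2
= 15×254/2 = 1905

S_15 = 1905


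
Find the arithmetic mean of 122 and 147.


AM = (122 + 147)/2 = 269/2 = 134.5

AM = 134.5


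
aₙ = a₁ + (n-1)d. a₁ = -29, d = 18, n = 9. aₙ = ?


aₙ = a₁ + (n-1)d
= -29 + (9-1)×18
= -29 + 144
= 115

a_9 = 115


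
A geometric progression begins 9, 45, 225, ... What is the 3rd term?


aₙ = a₁·r^(n-1)
= 9×5^2
= 9×25
= 225

a_3 = 225


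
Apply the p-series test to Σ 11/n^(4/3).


p-series test: Σ c/n^p converges if p > 1, diverges if p ≤ 1 (constant c > 0 doesn't affect convergence).
p = 4/3
4/3 > 1 → CONVERGES

Converges (p = 4/3 > 1)


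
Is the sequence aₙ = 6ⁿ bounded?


aₙ = 6ⁿ → as n→∞, aₙ→∞ (since base 6 > 1)
No finite upper bound exists
The sequence is UNBOUNDED

Unbounded (aₙ → ∞ as n → ∞)


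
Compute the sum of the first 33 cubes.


n(n+1)/2 = 33×34/2 = 561
Σk³ = 561² = 314721

Σk³ = 314721


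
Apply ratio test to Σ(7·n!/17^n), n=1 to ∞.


aₙ = 7·n!/17^n
a_{n+1}/aₙ = (n+1)!/17^(n+1) × 17^n/n!  (constant 7 cancels)
= (n+1)/17
L = lim(n→∞) (n+1)/17 = ∞
L > 1 → series DIVERGES

Diverges (ratio test: L = ∞ > 1)


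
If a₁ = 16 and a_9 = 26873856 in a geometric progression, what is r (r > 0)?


r^(n-1) = aₙ/a₁
r^8 = 26873856/16 = 1679616
r = 1679616^(1/8)
= ±6; taking r > 0 gives r = 6

r = 6


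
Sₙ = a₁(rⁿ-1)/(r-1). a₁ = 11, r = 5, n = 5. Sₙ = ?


Sₙ = 11×(5^5 - 1)/(5 - 1)
= 11×(3125 - 1)/4
= 11×3124/4
= 8591

S_5 = 8591


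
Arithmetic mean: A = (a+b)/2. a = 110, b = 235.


AM = (110 + 235)/2 = 345/2 = 172.5

AM = 172.5


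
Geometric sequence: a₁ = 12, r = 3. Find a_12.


aₙ = a₁·r^(n-1)
= 12×3^11
= 12×177147
= 2125764

a_12 = 2125764


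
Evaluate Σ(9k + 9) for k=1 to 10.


Σ(9k+9) = 9·Σk + 9·n
= 9·55 + 9·10
= 495 + 90 = 585

Σ = 585


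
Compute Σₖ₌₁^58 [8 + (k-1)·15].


aₙ = 8 + (58-1)×15 = 863
Sₙ = n(a₁+aₙ)/2 = 58×(8+863)/2
= 58×871/2 = 25259

S_58 = 25259


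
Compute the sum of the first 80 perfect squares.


n = 80
n(n+1)(2n+1)/6 = 80×81×161/6
= 1043280/6 = 173880

Σk² = 173880


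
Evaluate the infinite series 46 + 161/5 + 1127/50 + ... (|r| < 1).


S∞ = a₁/(1-r) = 46/(1 - 7/10)
= 46/(3/10)
= 460/3

S∞ = 460/3


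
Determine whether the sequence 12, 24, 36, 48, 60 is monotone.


Differences: 12, 12, 12, 12
All differences > 0 → strictly INCREASING

Monotonically increasing


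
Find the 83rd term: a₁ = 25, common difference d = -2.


aₙ = a₁ + (n-1)d
= 25 + (83-1)×-2
= 25 - 164
= -139

a_83 = -139


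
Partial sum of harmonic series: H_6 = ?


H_6 = 1/1 + 1/2 + 1/3 + 1/4 + 1/5 + 1/6
= 49/20
≈ 2.45

H_6 = 49/20 ≈ 2.45


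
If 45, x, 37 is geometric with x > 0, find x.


GM = √(45×37) = √1665 = 40.8044

GM = 40.8044


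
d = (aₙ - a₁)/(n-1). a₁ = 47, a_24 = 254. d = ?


d = (aₙ - a₁)/(n-1)
= (254 - 47)/(24-1)
= 207/23 = 9

d = 9


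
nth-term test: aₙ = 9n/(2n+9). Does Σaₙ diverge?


lim(n→∞) 9n/(2n+9) = 9/2 = 9/2  (divide numerator and denominator by n)
lim aₙ = 9/2 ≠ 0 → series DIVERGES

Diverges (lim aₙ = 9/2 ≠ 0)


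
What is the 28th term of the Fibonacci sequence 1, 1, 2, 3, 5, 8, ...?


Fibonacci sequence: 1, 1, 2, 3, 5, 8, 13, 21, 34, 55, 89, ...
F(28) = 317811

F(28) = 317811


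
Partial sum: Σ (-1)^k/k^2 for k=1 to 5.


S = -1 + 1/4 - 1/9 + 1/16 - 1/25
= -0.8386
(Full series converges to -π²/12 ≈ -0.8225)

S_5 = -0.8386


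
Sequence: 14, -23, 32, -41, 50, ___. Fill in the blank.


Pattern: alternating sign, magnitude arithmetic (d=9)
Terms: 14, -23, 32, -41, 50
Next term = -59

Next term = -59


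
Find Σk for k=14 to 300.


Σₖ₌14^300 k = Σₖ₌₁^300 k − Σₖ₌₁^13 k
= 300·301/2 − 13·14/2
= 45150 − 91 = 45059

Σk = 45059


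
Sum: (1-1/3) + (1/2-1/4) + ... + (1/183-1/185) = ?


Telescoping with gap 2: two head and two tail terms survive.
= (1 + 1/2) - (1/184 + 1/185)
= 3/2 - 1/184 - 1/185 = 50691/34040

Sum = 50691/34040


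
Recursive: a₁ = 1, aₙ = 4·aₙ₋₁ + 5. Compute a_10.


Computing step by step:
a_1 = 1
a_2 = 9
a_3 = 41
a_4 = 169
a_5 = 681
a_6 = 2729
a_7 = 10921
a_8 = 43689
a_9 = 174761
a_10 = 699049


a_10 = 699049


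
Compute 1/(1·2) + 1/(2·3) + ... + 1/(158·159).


1/(k(k+1)) = 1/k - 1/(k+1) (partial fractions)
Telescoping: Σ = 1 - 1/159 = 158/159

Sum = 158/159


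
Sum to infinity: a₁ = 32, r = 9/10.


S∞ = a₁/(1-r) = 32/(1 - 9/10)
= 32/(1/10)
= 320

S∞ = 320


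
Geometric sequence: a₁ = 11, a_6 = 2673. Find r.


r^(n-1) = aₙ/a₁
r^5 = 2673/11 = 243
r = 243^(1/5)
= 3

r = 3


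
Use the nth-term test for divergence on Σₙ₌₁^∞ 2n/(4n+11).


lim(n→∞) 2n/(4n+11) = 2/4 = 1/2  (divide numerator and denominator by n)
lim aₙ = 1/2 ≠ 0 → series DIVERGES

Diverges (lim aₙ = 1/2 ≠ 0)


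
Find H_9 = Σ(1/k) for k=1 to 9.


H_9 = 1/1 + 1/2 + 1/3 + 1/4 + 1/5 + 1/6 + 1/7 + 1/8 + 1/9
= 7129/2520
≈ 2.829

H_9 = 7129/2520 ≈ 2.829


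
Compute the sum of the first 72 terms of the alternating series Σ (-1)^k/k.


S = -1 + 1/2 - 1/3 + 1/4 - 1/5 + 1/6 - 1/7 + 1/8 ± ...
= -0.6863
(Full series converges to -ln(2) ≈ -0.6931)

S_72 = -0.6863


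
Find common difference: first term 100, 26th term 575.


d = (aₙ - a₁)/(n-1)
= (575 - 100)/(26-1)
= 475/25 = 19

d = 19


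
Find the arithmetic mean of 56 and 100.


AM = (56 + 100)/2 = 156/2 = 78

AM = 78


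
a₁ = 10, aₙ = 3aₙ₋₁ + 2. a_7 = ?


Computing step by step:
a_1 = 10
a_2 = 32
a_3 = 98
a_4 = 296
a_5 = 890
a_6 = 2672
a_7 = 8018


a_7 = 8018


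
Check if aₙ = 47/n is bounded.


a₁ = 47, a₂ = 47/2, a₃ = 47/3, ...
0 < aₙ ≤ 47 for all n ≥ 1
Lower bound: 0, Upper bound: 47
The sequence IS bounded

Bounded (0 < aₙ ≤ 47)


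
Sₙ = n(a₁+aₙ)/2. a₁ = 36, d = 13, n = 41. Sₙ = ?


aₙ = 36 + (41-1)×13 = 556
Sₙ = n(a₁+aₙ)/2 = 41×(36+556)/2
= 41×592/2 = 12136

S_41 = 12136


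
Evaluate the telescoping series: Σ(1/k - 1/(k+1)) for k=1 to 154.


Telescoping: adjacent terms cancel.
= 1/1 - 1/155
= 1 - 1/155 = 154/155

Sum = 154/155


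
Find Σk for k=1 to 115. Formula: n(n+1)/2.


n(n+1)/2 = 115×116/2 = 13340/2 = 6670

Σk = 6670


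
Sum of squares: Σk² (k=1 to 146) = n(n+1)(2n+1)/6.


n = 146
n(n+1)(2n+1)/6 = 146×147×293/6
= 6288366/6 = 1048061

Σk² = 1048061


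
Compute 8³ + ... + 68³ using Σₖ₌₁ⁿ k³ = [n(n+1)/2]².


Σₖ₌8^68 k³ = [68·69/2]² − [7·8/2]²
= 5503716 − 784 = 5502932

Σk³ = 5502932


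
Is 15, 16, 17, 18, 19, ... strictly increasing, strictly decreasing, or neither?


Differences: 1, 1, 1, 1
All differences > 0 → strictly INCREASING

Monotonically increasing


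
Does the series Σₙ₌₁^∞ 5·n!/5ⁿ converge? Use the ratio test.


aₙ = 5·n!/5^n
a_{n+1}/aₙ = (n+1)!/5^(n+1) × 5^n/n!  (constant 5 cancels)
= (n+1)/5
L = lim(n→∞) (n+1)/5 = ∞
L > 1 → series DIVERGES

Diverges (ratio test: L = ∞ > 1)


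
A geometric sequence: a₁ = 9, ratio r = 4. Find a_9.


aₙ = a₁·r^(n-1)
= 9×4^8
= 9×65536
= 589824

a_9 = 589824


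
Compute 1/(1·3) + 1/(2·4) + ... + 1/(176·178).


1/(k(k+2)) = (1/2)·(1/k - 1/(k+2)) (partial fractions)
Telescoping: Σ = (1/2)·(1 + 1/2 - 1/177 - 1/178) = 11726/15753

Sum = 11726/15753


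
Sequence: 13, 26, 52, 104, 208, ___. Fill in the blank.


Pattern: geometric (r=2)
Terms: 13, 26, 52, 104, 208
Next term = 416

Next term = 416


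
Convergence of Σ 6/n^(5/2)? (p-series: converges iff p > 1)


p-series test: Σ c/n^p converges if p > 1, diverges if p ≤ 1 (constant c > 0 doesn't affect convergence).
p = 5/2
5/2 > 1 → CONVERGES

Converges (p = 5/2 > 1)


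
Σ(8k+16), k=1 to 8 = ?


Σ(8k+16) = 8·Σk + 16·n
= 8·36 + 16·8
= 288 + 128 = 416

Σ = 416


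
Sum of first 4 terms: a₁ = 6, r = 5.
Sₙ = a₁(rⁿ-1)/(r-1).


Sₙ = 6×(5^4 - 1)/(5 - 1)
= 6×(625 - 1)/4
= 6×624/4
= 936

S_4 = 936


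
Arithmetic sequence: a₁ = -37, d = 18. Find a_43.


aₙ = a₁ + (n-1)d
= -37 + (43-1)×18
= -37 + 756
= 719

a_43 = 719


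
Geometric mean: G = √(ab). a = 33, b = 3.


GM = √(33×3) = √99 = 9.9499

GM = 9.9499


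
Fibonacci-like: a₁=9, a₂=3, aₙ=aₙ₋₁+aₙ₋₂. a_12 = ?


Computing iteratively: 9, 3, 12, 15, 27, 42, 69, 111, 180, 291, 471, 762
a_12 = 762

a_12 = 762


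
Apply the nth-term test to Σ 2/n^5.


lim(n→∞) 2/n^5 = 0
lim aₙ = 0 → nth-term test is INCONCLUSIVE
(Need other tests; this is actually a convergent p-series with p=5 > 1)

Inconclusive (lim aₙ = 0; need another test)


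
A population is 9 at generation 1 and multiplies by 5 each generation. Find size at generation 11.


aₙ = a₁·r^(n-1)
= 9×5^10
= 9×9765625
= 87890625

a_11 = 87890625


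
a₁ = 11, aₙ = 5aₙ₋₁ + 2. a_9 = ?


Computing step by step:
a_1 = 11
a_2 = 57
a_3 = 287
a_4 = 1437
a_5 = 7187
a_6 = 35937
a_7 = 179687
a_8 = 898437
a_9 = 4492187


a_9 = 4492187


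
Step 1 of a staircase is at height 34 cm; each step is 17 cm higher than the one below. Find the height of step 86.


aₙ = a₁ + (n-1)d
= 34 + (86-1)×17
= 34 + 1445
= 1479

a_86 = 1479


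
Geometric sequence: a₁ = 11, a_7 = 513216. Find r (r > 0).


r^(n-1) = aₙ/a₁
r^6 = 513216/11 = 46656
r = 46656^(1/6)
= ±6; taking r > 0 gives r = 6

r = 6


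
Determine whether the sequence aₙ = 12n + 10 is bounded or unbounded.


aₙ = 12n + 10 → as n→∞, aₙ→∞
No finite upper bound exists
The sequence is UNBOUNDED

Unbounded (aₙ → ∞ as n → ∞)


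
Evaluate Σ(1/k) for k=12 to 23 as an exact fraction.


Σₖ₌12^23 1/k = 1/12 + 1/13 + 1/14 + ... + 1/23
= 3825136961/5354228880
≈ 0.7144

Sum = 3825136961/5354228880 ≈ 0.7144


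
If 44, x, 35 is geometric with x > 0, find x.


GM = √(44×35) = √1540 = 39.2428

GM = 39.2428


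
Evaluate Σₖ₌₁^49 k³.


n(n+1)/2 = 49×50/2 = 1225
Σk³ = 1225² = 1500625

Σk³ = 1500625


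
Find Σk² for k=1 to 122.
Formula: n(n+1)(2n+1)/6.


n = 122
n(n+1)(2n+1)/6 = 122×123×245/6
= 3676470/6 = 612745

Σk² = 612745


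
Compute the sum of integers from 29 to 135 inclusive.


Σₖ₌29^135 k = Σₖ₌₁^135 k − Σₖ₌₁^28 k
= 135·136/2 − 28·29/2
= 9180 − 406 = 8774

Σk = 8774


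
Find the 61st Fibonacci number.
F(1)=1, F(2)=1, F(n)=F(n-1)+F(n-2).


Fibonacci sequence: 1, 1, 2, 3, 5, 8, 13, 21, 34, 55, 89, ...
F(61) = 2504730781961

F(61) = 2504730781961


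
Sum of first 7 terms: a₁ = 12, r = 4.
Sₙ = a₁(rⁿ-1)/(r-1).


Sₙ = 12×(4^7 - 1)/(4 - 1)
= 12×(16384 - 1)/3
= 12×16383/3
= 65532

S_7 = 65532


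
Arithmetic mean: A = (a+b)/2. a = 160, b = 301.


AM = (160 + 301)/2 = 461/2 = 230.5

AM = 230.5


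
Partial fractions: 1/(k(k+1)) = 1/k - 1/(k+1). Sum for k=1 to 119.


1/(k(k+1)) = 1/k - 1/(k+1) (partial fractions)
Telescoping: Σ = 1 - 1/120 = 119/120

Sum = 119/120


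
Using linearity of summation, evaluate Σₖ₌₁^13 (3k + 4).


Σ(3k+4) = 3·Σk + 4·n
= 3·91 + 4·13
= 273 + 52 = 325

Σ = 325


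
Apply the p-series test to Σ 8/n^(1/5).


p-series test: Σ c/n^p converges if p > 1, diverges if p ≤ 1 (constant c > 0 doesn't affect convergence).
p = 1/5
1/5 ≤ 1 → DIVERGES

Diverges (p = 1/5 ≤ 1)


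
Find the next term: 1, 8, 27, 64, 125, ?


Pattern: perfect cubes: n³
Terms: 1, 8, 27, 64, 125
Next term = 216

Next term = 216


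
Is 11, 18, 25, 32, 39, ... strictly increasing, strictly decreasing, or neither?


Differences: 7, 7, 7, 7
All differences > 0 → strictly INCREASING

Monotonically increasing


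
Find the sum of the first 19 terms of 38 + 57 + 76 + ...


aₙ = 38 + (19-1)×19 = 380
Sₙ = n(a₁+aₙ)/2 = 19×(38+380)/2
= 19×418/2 = 3971

S_19 = 3971


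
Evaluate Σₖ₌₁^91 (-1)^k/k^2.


S = -1 + 1/4 - 1/9 + 1/16 - 1/25 + 1/36 - 1/49 + 1/64 ± ...
= -0.8225
(Full series converges to -π²/12 ≈ -0.8225)

S_91 = -0.8225


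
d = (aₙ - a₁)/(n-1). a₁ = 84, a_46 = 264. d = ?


d = (aₙ - a₁)/(n-1)
= (264 - 84)/(46-1)
= 180/45 = 4

d = 4


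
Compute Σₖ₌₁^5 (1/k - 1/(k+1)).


Telescoping: adjacent terms cancel.
= 1/1 - 1/6
= 1 - 1/6 = 5/6

Sum = 5/6


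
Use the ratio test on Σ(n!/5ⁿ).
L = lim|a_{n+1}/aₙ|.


aₙ = n!/5^n
a_{n+1}/aₙ = (n+1)!/5^(n+1) × 5^n/n!
= (n+1)/5
L = lim(n→∞) (n+1)/5 = ∞
L > 1 → series DIVERGES

Diverges (ratio test: L = ∞ > 1)


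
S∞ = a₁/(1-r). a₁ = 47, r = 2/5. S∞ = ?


S∞ = a₁/(1-r) = 47/(1 - 2/5)
= 47/(3/5)
= 235/3

S∞ = 235/3


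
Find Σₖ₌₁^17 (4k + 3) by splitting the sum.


Σ(4k+3) = 4·Σk + 3·n
= 4·153 + 3·17
= 612 + 51 = 663

Σ = 663


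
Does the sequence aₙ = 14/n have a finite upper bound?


a₁ = 14, a₂ = 14/2, a₃ = 14/3, ...
0 < aₙ ≤ 14 for all n ≥ 1
Lower bound: 0, Upper bound: 14
The sequence IS bounded

Bounded (0 < aₙ ≤ 14)


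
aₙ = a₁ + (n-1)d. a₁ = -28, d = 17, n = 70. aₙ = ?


aₙ = a₁ + (n-1)d
= -28 + (70-1)×17
= -28 + 1173
= 1145

a_70 = 1145


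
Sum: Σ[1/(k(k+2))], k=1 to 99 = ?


1/(k(k+2)) = (1/2)·(1/k - 1/(k+2)) (partial fractions)
Telescoping: Σ = (1/2)·(1 + 1/2 - 1/100 - 1/101) = 14949/20200

Sum = 14949/20200


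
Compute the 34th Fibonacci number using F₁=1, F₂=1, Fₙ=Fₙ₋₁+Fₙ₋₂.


Fibonacci sequence: 1, 1, 2, 3, 5, 8, 13, 21, 34, 55, 89, ...
F(34) = 5702887

F(34) = 5702887


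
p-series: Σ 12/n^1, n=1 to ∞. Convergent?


p-series test: Σ c/n^p converges if p > 1, diverges if p ≤ 1 (constant c > 0 doesn't affect convergence).
p = 1
1 ≤ 1 → DIVERGES

Diverges (p = 1 ≤ 1)


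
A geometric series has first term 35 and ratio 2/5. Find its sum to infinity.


S∞ = a₁/(1-r) = 35/(1 - 2/5)
= 35/(3/5)
= 175/3

S∞ = 175/3


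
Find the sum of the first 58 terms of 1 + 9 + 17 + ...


aₙ = 1 + (58-1)×8 = 457
Sₙ = n(a₁+aₙ)/2 = 58×(1+457)/2
= 58×458/2 = 13282

S_58 = 13282


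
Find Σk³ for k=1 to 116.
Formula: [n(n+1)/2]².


n(n+1)/2 = 116×117/2 = 6786
Σk³ = 6786² = 46049796

Σk³ = 46049796


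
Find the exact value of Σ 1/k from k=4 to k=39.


Σₖ₌4^39 1/k = 1/4 + 1/5 + 1/6 + ... + 1/39
= 1175546778977833/485721041551200
≈ 2.4202

Sum = 1175546778977833/485721041551200 ≈ 2.4202


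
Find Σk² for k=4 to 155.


Σₖ₌4^155 k² = Σₖ₌₁^155 k² − Σₖ₌₁^3 k²
= 155·156·311/6 − 3·4·7/6
= 1253330 − 14 = 1253316

Σk² = 1253316


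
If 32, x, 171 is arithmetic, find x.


AM = (32 + 171)/2 = 203/2 = 101.5

AM = 101.5


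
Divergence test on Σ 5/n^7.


lim(n→∞) 5/n^7 = 0
lim aₙ = 0 → nth-term test is INCONCLUSIVE
(Need other tests; this is actually a convergent p-series with p=7 > 1)

Inconclusive (lim aₙ = 0; need another test)


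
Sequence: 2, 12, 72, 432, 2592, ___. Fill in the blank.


Pattern: geometric (r=6)
Terms: 2, 12, 72, 432, 2592
Next term = 15552

Next term = 15552


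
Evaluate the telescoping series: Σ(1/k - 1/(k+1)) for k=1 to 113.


Telescoping: adjacent terms cancel.
= 1/1 - 1/114
= 1 - 1/114 = 113/114

Sum = 113/114


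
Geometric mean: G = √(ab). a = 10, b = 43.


GM = √(10×43) = √430 = 20.7364

GM = 20.7364


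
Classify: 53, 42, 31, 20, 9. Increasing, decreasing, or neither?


Differences: -11, -11, -11, -11
All differences < 0 → strictly DECREASING

Monotonically decreasing


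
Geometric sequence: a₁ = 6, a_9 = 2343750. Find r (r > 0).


r^(n-1) = aₙ/a₁
r^8 = 2343750/6 = 390625
r = 390625^(1/8)
= ±5; taking r > 0 gives r = 5

r = 5


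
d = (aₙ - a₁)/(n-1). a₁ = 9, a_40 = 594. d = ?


d = (aₙ - a₁)/(n-1)
= (594 - 9)/(40-1)
= 585/39 = 15

d = 15


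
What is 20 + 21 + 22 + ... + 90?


Σₖ₌20^90 k = Σₖ₌₁^90 k − Σₖ₌₁^19 k
= 90·91/2 − 19·20/2
= 4095 − 190 = 3905

Σk = 3905


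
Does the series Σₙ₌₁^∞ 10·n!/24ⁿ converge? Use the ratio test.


aₙ = 10·n!/24^n
a_{n+1}/aₙ = (n+1)!/24^(n+1) × 24^n/n!  (constant 10 cancels)
= (n+1)/24
L = lim(n→∞) (n+1)/24 = ∞
L > 1 → series DIVERGES

Diverges (ratio test: L = ∞ > 1)


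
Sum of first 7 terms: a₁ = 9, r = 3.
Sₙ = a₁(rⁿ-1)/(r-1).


Sₙ = 9×(3^7 - 1)/(3 - 1)
= 9×(2187 - 1)/2
= 9×2186/2
= 9837

S_7 = 9837


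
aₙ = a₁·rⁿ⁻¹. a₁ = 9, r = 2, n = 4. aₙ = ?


aₙ = a₁·r^(n-1)
= 9×2^3
= 9×8
= 72

a_4 = 72


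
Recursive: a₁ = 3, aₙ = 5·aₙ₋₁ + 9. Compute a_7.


Computing step by step:
a_1 = 3
a_2 = 24
a_3 = 129
a_4 = 654
a_5 = 3279
a_6 = 16404
a_7 = 82029


a_7 = 82029


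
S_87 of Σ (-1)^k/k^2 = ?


S = -1 + 1/4 - 1/9 + 1/16 - 1/25 + 1/36 - 1/49 + 1/64 ± ...
= -0.8225
(Full series converges to -π²/12 ≈ -0.8225)

S_87 = -0.8225


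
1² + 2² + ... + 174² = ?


n = 174
n(n+1)(2n+1)/6 = 174×175×349/6
= 10627050/6 = 1771175

Σk² = 1771175


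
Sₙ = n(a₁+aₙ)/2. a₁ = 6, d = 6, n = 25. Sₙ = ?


aₙ = 6 + (25-1)×6 = 150
Sₙ = n(a₁+aₙ)/2 = 25×(6+150)/2
= 25×156/2 = 1950

S_25 = 1950


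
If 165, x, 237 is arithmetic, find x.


AM = (165 + 237)/2 = 402/2 = 201

AM = 201


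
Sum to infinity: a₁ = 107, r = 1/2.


S∞ = a₁/(1-r) = 107/(1 - 1/2)
= 107/(1/2)
= 214

S∞ = 214


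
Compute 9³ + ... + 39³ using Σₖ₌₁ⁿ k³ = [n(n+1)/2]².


Σₖ₌9^39 k³ = [39·40/2]² − [8·9/2]²
= 608400 − 1296 = 607104

Σk³ = 607104


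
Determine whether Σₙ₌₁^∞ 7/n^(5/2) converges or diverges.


p-series test: Σ c/n^p converges if p > 1, diverges if p ≤ 1 (constant c > 0 doesn't affect convergence).
p = 5/2
5/2 > 1 → CONVERGES

Converges (p = 5/2 > 1)


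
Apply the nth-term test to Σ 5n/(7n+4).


lim(n→∞) 5n/(7n+4) = 5/7 = 5/7  (divide numerator and denominator by n)
lim aₙ = 5/7 ≠ 0 → series DIVERGES

Diverges (lim aₙ = 5/7 ≠ 0)


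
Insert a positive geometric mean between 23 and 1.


GM = √(23×1) = √23 = 4.7958

GM = 4.7958


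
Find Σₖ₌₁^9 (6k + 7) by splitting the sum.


Σ(6k+7) = 6·Σk + 7·n
= 6·45 + 7·9
= 270 + 63 = 333

Σ = 333


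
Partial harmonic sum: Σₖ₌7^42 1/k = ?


Σₖ₌7^42 1/k = 1/7 + 1/8 + 1/9 + ... + 1/42
= 5339216043075299/2844937529085600
≈ 1.8767

Sum = 5339216043075299/2844937529085600 ≈ 1.8767


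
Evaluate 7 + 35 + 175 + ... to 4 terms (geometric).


Sₙ = 7×(5^4 - 1)/(5 - 1)
= 7×(625 - 1)/4
= 7×624/4
= 1092

S_4 = 1092


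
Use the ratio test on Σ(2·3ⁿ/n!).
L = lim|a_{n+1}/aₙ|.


aₙ = 2·3^n/n!
a_{n+1}/aₙ = 3^(n+1)/(n+1)! × n!/3^n  (constant 2 cancels)
= 3/(n+1)
L = lim(n→∞) 3/(n+1) = 0
L < 1 → series CONVERGES

Converges (ratio test: L = 0 < 1)


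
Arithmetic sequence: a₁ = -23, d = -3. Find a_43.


aₙ = a₁ + (n-1)d
= -23 + (43-1)×-3
= -23 - 126
= -149

a_43 = -149


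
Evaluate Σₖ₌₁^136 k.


n(n+1)/2 = 136×137/2 = 18632/2 = 9316

Σk = 9316


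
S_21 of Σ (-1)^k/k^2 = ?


S = -1 + 1/4 - 1/9 + 1/16 - 1/25 + 1/36 - 1/49 + 1/64 ± ...
= -0.8235
(Full series converges to -π²/12 ≈ -0.8225)

S_21 = -0.8235


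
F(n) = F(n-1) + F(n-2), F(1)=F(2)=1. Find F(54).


Fibonacci sequence: 1, 1, 2, 3, 5, 8, 13, 21, 34, 55, 89, ...
F(54) = 86267571272

F(54) = 86267571272


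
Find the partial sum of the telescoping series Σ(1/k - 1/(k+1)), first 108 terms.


Telescoping: adjacent terms cancel.
= 1/1 - 1/109
= 1 - 1/109 = 108/109

Sum = 108/109


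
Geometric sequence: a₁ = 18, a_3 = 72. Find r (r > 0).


r^(n-1) = aₙ/a₁
r^2 = 72/18 = 4
r = 4^(1/2)
= ±2; taking r > 0 gives r = 2

r = 2


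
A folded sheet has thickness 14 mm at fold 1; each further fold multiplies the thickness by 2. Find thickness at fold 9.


aₙ = a₁·r^(n-1)
= 14×2^8
= 14×256
= 3584

a_9 = 3584


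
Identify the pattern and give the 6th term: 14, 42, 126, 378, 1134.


Pattern: geometric (r=3)
Terms: 14, 42, 126, 378, 1134
Next term = 3402

Next term = 3402
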